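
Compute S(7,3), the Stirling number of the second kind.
Using the Stirling recurrence: S(n,k) = k·S(n-1,k) + S(n-1,k-1)
S(7,3) = 3·S(6,3) + S(6,2)
         = 3·90 + 31
         = 270 + 31
         = 301

Answer: 301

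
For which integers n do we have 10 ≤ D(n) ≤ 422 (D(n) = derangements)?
5, 6

Using D(n) = (n−1)[D(n−1) + D(n−2)] with D(1)=0, D(2)=1: D(4)=9; D(5)=44; D(6)=265; D(7)=1,854. So valid n = 5, 6.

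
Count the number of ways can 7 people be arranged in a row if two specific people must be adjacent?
1,440

Explanation: Treat pair as unit: (7-1)! arrangements × 2 internal orders = 1,440.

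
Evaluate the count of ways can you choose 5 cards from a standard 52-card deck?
2,598,960

Solution: C(52,5) = 2,598,960.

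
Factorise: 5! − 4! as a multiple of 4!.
4 × 4! = 96

Reasoning: 5! − 4! = 5·4! − 4! = (5 − 1)·4! = 4 × 4! = 96.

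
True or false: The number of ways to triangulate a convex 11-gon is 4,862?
True

Explanation: Triangulations of a convex 11-gon are counted by the Catalan number C_9: C_9 = C(18,9)/(9+1) = 48,620/10 = 4,862.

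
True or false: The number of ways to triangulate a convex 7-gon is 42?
True

Solution: Triangulations of a convex 7-gon are counted by the Catalan number C_5: C_5 = C(10,5)/(5+1) = 252/6 = 42.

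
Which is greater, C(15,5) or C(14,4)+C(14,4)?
C(15,5)

C(15,5)=3,003; C(14,4)+C(14,4)=1,001+1,001=2,002.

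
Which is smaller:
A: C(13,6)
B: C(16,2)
B
A=C(13,6)=1,716, B=C(16,2)=120.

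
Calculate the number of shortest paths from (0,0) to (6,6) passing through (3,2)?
350

Solution: To (3,2): C(5,3)=10. From there: C(7,3)=35. Total: 350.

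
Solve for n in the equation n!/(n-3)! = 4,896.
n!/(n-3)! = n×(n-1)×(n-2), a product of 3 consecutive integers ≈ (n−1)^3. 4,896^(1/3) + 1 ≈ 18.0; check n = 18: 18×17×16 = 4,896 ✓. So n = 18.
Final answer: 18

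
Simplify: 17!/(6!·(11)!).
12,376

Reasoning: This is C(17,6) = 12,376.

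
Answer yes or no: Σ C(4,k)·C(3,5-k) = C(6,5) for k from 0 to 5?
No

Explanation: Vandermonde's identity gives C(7,5) = 21; RHS C(6,5) = 6.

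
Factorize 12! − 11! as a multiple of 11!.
11 × 11! = 439,084,800

Working:
12! − 11! = 12·11! − 11! = (12 − 1)·11! = 11 × 11! = 439,084,800.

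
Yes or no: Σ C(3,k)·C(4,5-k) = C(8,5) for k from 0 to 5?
No

Vandermonde's identity gives C(7,5) = 21; RHS C(8,5) = 56.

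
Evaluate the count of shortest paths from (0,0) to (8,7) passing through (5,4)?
To (5,4): C(9,5)=126. From there: C(6,3)=20. Total: 2,520.
Final answer: 2,520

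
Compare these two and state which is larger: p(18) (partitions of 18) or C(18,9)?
C(18,9)
Pentagonal recurrence p(n) = p(n−1) + p(n−2) − p(n−5) − p(n−7) + …: p(18) = p(17) + p(16) − p(13) − p(11) + p(6) + p(3) = 297 + 231 − 101 − 56 + 11 + 3 = 385; C(18,9) = 48,620.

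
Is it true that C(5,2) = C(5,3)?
True

Working:
Symmetry C(n,k) = C(n,n-k): C(5,2) = 10 and C(5,3) = 10. Both sides agree, so the statement holds.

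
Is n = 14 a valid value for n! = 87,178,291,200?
Yes

Solution: 14! = 14·13! = 14·6,227,020,800 = 87,178,291,200, which equals 87,178,291,200.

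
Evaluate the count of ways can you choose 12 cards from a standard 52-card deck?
206,379,406,870

Solution: C(52,12) = 206,379,406,870.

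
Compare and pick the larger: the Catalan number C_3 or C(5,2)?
C(5,2)
C_3 = C(6,3)/(3+1) = 20/4 = 5; C(5,2) = 10.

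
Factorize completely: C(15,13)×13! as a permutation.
P(15,13)

Reasoning: C(15,13)×13! = [15!/(13!(2)!)]×13! = 15!/(2)! = P(15,13) = 653,837,184,000.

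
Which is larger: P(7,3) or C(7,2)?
P(7,3)
P(7,3)=210, C(7,2)=21.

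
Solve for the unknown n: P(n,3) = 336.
8

Solution: P(n,3) = n(n−1)(n−2) is increasing in n; n(n−1)(n−2) ≈ (n−1)^3 = 336 gives n ≈ 8.0. Check: P(6,3) = 120, P(7,3) = 210, P(8,3) = 336 ✓. So n = 8.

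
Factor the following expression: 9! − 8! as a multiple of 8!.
8 × 8! = 322,560

Explanation: 9! − 8! = 9·8! − 8! = (9 − 1)·8! = 8 × 8! = 322,560.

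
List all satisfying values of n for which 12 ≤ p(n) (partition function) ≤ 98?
Tabulating p(n) via p(n) = p(n−1) + p(n−2) − p(n−5) − p(n−7) + …: p(6)=11; p(7)=15; p(8)=22; p(9)=30; p(10)=42; p(11)=56; p(12)=77; p(13)=101. So valid n = 7, 8, 9, 10, 11, 12.

Answer: 7, 8, 9, 10, 11, 12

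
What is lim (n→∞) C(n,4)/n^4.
1/24

Working:
C(n,4) ≈ n^4/4! for large n. Limit = 1/4! = 1/24.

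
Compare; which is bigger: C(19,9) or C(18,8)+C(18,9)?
Equal

Solution: By Pascal's identity: C(19,9) = C(18,8)+C(18,9) = 92,378. Equal.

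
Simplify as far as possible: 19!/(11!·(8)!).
75,582

Working:
This is C(19,11) = 75,582.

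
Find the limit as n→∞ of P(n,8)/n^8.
P(n,8) = n(n-1)···(n-7) ≈ n^8 for large n. Limit = 1.

Answer: 1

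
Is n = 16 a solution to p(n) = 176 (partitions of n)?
No

Explanation: Pentagonal recurrence p(n) = p(n−1) + p(n−2) − p(n−5) − p(n−7) + …: p(16) = p(15) + p(14) − p(11) − p(9) + p(4) + p(1) = 176 + 135 − 56 − 30 + 5 + 1 = 231, which does not equal 176.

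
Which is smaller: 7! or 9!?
7!

Solution: 7!=5,040, 9!=362,880. 9! > 7!.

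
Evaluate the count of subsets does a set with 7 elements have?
Each element can be included or excluded: 2^7 = 128.
Final answer: 128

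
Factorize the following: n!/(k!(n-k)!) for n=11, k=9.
C(11,9) = 55

This is the binomial coefficient C(11,9) = 55.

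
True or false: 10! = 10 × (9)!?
True
By definition n! = n × (n-1)!, so 10! = 10 × 9!.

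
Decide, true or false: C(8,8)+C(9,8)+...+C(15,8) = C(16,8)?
False

Working:
Hockey stick identity gives Σ = C(16,9) = 11,440; RHS C(16,8) = 12,870.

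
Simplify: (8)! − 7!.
(8)! − 7! = (8)·7! − 7! = (8−1)·7! = 7·7! = 35,280.

Answer: 35,280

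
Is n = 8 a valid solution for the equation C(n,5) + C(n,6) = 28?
C(8,5) + C(8,6) = 56 + 28 = 84, which does not equal 28.
Final answer: No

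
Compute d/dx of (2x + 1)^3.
6(2x + 1)^2

Chain rule: 3(2x+1)^{2} × 2 = 6(2x+1)^{2}.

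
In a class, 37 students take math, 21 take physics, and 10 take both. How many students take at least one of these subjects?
48

Solution: |A∪B| = |A|+|B|-|A∩B| = 37+21-10 = 48.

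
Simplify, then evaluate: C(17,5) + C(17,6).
18,564

Working:
By Pascal's identity: C(18,6) = 18,564.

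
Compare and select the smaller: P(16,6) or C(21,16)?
C(21,16)

Reasoning: P(16,6)=5,765,760, C(21,16)=20,349.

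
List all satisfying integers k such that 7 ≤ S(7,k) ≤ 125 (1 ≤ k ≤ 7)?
2, 6

Working:
S(7,1)=1; S(7,2)=63; S(7,3)=301; S(7,4)=350; S(7,5)=140; S(7,6)=21; S(7,7)=1. So valid k = 2, 6.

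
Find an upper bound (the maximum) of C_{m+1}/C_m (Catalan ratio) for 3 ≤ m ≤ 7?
C_{m+1}/C_m = 2(2m+1)/(m+2), which increases with m. Maximum at m = 7: 2·15/9 = 10/3.

Answer: 10/3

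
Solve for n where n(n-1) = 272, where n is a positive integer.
17
n² − n − 272 = 0, so n = (1 ± √(1 + 4·272))/2 = (1 ± √1,089)/2 = (1 ± 33)/2, i.e. n = 17 or n = -16. Taking the positive root, n = 17 (check: 17×16 = 272).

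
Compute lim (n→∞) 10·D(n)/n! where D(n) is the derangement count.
10/e

Working:
D(n)/n! → 1/e, so 10·D(n)/n! → 10/e.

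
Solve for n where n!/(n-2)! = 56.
8

Solution: n!/(n-2)! = n×(n-1), a product of 2 consecutive integers ≈ (n−0.5)^2. 56^(1/2) + 0.5 ≈ 8.0; check n = 8: 8×7 = 56 ✓. So n = 8.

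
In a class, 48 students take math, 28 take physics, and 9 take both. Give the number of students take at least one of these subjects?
67
|A∪B| = |A|+|B|-|A∩B| = 48+28-9 = 67.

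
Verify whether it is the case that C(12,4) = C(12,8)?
Symmetry C(n,k) = C(n,n-k): C(12,4) = 495 and C(12,8) = 495. Both sides agree, so the statement holds.
Final answer: True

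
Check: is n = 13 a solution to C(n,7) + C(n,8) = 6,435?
No

C(13,7) + C(13,8) = 1,716 + 1,287 = 3,003, which does not equal 6,435.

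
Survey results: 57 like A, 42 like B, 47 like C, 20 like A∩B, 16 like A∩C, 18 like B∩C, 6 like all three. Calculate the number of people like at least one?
98

Working:
|A∪B∪C| = 57+42+47-20-16-18+6 = 98.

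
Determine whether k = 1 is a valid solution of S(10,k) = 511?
S(10,1) = 1·S(9,1) + S(9,0) = 1·1 + 0 = 1, which does not equal 511.
Final answer: No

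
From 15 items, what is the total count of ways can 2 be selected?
C(15,2) = 15! / (2! × (15-2)!)
         = 15! / (2! × 13!)
         = 105

Answer: 105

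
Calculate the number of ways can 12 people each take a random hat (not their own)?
176,214,841

Explanation: Using D(n) = (n-1)[D(n-1) + D(n-2)]:
D(12) = (12-1) × [D(11) + D(10)]
      = 11 × [14684570 + 1334961]
      = 11 × 16019531
      = 176,214,841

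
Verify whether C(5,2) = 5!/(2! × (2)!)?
False

Solution: The correct denominator is 2!×3!, giving C(5,2) = 10; the stated RHS is 5!/(2!×2!) = 30 ≠ 10, so the statement does not hold.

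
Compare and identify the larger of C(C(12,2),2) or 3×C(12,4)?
C(C(12,2),2)
C(C(12,2),2)=2,145, 3×C(12,4)=1,485.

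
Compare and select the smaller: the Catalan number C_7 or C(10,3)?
C(10,3)

Solution: C_7 = C(14,7)/(7+1) = 3,432/8 = 429; C(10,3) = 120.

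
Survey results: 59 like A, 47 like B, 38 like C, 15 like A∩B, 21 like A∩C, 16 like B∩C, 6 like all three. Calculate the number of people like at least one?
98

Explanation: |A∪B∪C| = 59+47+38-15-21-16+6 = 98.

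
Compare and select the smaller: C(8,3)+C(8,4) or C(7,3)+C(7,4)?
First=126, Second=70.

Answer: C(7,3)+C(7,4)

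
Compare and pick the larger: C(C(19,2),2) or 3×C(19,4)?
C(C(19,2),2)=14,535, 3×C(19,4)=11,628.

Answer: C(C(19,2),2)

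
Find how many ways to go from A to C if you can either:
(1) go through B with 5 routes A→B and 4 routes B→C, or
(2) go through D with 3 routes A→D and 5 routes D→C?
Route via B: 5×4=20. Route via D: 3×5=15. Total: 35.

Answer: 35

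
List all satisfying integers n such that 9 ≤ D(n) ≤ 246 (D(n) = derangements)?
Using D(n) = (n−1)[D(n−1) + D(n−2)] with D(1)=0, D(2)=1: D(3)=2; D(4)=9; D(5)=44; D(6)=265. So valid n = 4, 5.
Final answer: 4, 5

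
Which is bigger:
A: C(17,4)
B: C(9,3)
A=C(17,4)=2,380, B=C(9,3)=84.
Final answer: A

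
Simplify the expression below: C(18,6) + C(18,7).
50,388

Solution: By Pascal's identity: C(19,7) = 50,388.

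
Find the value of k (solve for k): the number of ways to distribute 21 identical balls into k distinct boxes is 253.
3

Working:
Stars and bars: the count is C(21+k−1, k−1), increasing in k. k=2: C(22,1) = 22, k=3: C(23,2) = 253 ✓. So k = 3.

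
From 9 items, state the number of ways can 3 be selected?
84

Explanation: C(9,3) = 9! / (3! × (9-3)!)
         = 9! / (3! × 6!)
         = 84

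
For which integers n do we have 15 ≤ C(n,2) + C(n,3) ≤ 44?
C(4,2)+C(4,3)=10; C(5,2)+C(5,3)=20; C(6,2)+C(6,3)=35; C(7,2)+C(7,3)=56. So valid n = 5, 6.

Answer: 5, 6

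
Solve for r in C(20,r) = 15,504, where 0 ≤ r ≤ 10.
5

Working:
C(20,r) is increasing for 0 ≤ r ≤ 10. Stepping up (C(20,r+1) = C(20,r)·(20−r)/(r+1)): C(20,1) = 20, C(20,2) = 190, C(20,3) = 1,140, C(20,4) = 4,845, C(20,5) = 15,504 ✓. So r = 5.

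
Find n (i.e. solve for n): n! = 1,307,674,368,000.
15

Solution: n! is strictly increasing. 13! = 6,227,020,800, 14! = 87,178,291,200, 15! = 1,307,674,368,000 ✓. So n = 15.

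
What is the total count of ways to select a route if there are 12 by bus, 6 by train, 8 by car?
26

Reasoning: By the addition principle: 12 + 6 + 8 = 26.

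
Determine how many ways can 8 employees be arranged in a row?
40,320

Arrangements of 8 distinct objects: 8! = 40,320.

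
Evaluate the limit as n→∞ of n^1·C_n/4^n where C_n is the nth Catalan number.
C_n ~ 4^n/(n^(3/2)√π), so n^1·C_n/4^n ~ n^(1 − 3/2)/√π → 0.

Answer: 0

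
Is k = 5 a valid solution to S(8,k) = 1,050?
S(8,5) = 5·S(7,5) + S(7,4) = 5·140 + 350 = 1,050, which equals 1,050.
Final answer: Yes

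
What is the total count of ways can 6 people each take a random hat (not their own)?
265

Working:
Using D(n) = (n-1)[D(n-1) + D(n-2)]:
D(6) = (6-1) × [D(5) + D(4)]
      = 5 × [44 + 9]
      = 5 × 53
      = 265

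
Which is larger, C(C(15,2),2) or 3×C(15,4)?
C(C(15,2),2)

C(C(15,2),2)=5,460, 3×C(15,4)=4,095.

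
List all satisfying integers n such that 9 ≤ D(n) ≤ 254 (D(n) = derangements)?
Using D(n) = (n−1)[D(n−1) + D(n−2)] with D(1)=0, D(2)=1: D(3)=2; D(4)=9; D(5)=44; D(6)=265. So valid n = 4, 5.

Answer: 4, 5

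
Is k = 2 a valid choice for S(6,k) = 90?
No

Reasoning: S(6,2) = 2·S(5,2) + S(5,1) = 2·15 + 1 = 31, which does not equal 90.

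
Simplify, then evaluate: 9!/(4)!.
15,120

Explanation: This equals 9×8×...×5 = 15,120.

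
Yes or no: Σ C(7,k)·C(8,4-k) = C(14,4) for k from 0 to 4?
No

Explanation: Vandermonde's identity gives C(15,4) = 1,365; RHS C(14,4) = 1,001.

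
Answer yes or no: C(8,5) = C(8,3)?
Symmetry C(n,k) = C(n,n-k): C(8,5) = 56 and C(8,3) = 56. Both sides agree, so the statement holds.
Final answer: Yes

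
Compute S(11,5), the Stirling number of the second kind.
246,730

Using the Stirling recurrence: S(n,k) = k·S(n-1,k) + S(n-1,k-1)
S(11,5) = 5·S(10,5) + S(10,4)
         = 5·42525 + 34105
         = 212625 + 34105
         = 246,730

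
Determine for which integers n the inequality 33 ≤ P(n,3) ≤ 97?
5

Reasoning: P(4,3)=24; P(5,3)=60; P(6,3)=120. So valid n = 5.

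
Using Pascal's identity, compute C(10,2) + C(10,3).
165

Explanation: C(10,2) + C(10,3) = C(11,3) = 165.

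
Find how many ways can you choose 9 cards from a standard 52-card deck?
3,679,075,400

Explanation: C(52,9) = 3,679,075,400.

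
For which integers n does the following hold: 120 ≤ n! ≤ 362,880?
n! is strictly increasing; 5! = 120 and 9! = 362,880, so valid n = 5, 6, 7, 8, 9.
Final answer: 5, 6, 7, 8, 9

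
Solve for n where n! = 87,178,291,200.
14
n! is strictly increasing. 12! = 479,001,600, 13! = 6,227,020,800, 14! = 87,178,291,200 ✓. So n = 14.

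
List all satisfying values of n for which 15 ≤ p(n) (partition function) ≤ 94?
7, 8, 9, 10, 11, 12

Explanation: Tabulating p(n) via p(n) = p(n−1) + p(n−2) − p(n−5) − p(n−7) + …: p(6)=11; p(7)=15; p(8)=22; p(9)=30; p(10)=42; p(11)=56; p(12)=77; p(13)=101. So valid n = 7, 8, 9, 10, 11, 12.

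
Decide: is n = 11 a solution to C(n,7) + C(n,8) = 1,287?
No

Working:
C(11,7) + C(11,8) = 330 + 165 = 495, which does not equal 1,287.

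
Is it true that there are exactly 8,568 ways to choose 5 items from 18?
True

Solution: C(18,5) = 8,568.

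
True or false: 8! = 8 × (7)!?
True

Reasoning: By definition n! = n × (n-1)!, so 8! = 8 × 7!.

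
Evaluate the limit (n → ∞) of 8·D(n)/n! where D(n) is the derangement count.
8/e
D(n)/n! → 1/e, so 8·D(n)/n! → 8/e.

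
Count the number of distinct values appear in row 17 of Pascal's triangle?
9

Solution: Row 17 has entries C(17,0)..C(17,17); by symmetry C(17,k)=C(17,17-k), giving 9 distinct values.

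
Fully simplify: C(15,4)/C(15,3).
3

Solution: C(n,k+1)/C(n,k) = (n−k)/(k+1). Here (15−3)/(3+1) = 12/4 = 3.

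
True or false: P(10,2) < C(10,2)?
False

Explanation: P(10,2) = 90 and C(10,2) = 45; P(n,r) = r! × C(n,r) so P > C whenever r ≥ 2.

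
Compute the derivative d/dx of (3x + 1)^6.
18(3x + 1)^5

Chain rule: 6(3x+1)^{5} × 3 = 18(3x+1)^{5}.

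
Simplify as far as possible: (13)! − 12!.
5,748,019,200
(13)! − 12! = (13)·12! − 12! = (13−1)·12! = 12·12! = 5,748,019,200.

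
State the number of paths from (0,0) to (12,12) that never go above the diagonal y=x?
Counted by the Catalan number C_12: C_12 = C(24,12)/(12+1) = 2,704,156/13 = 208,012.

Answer: 208,012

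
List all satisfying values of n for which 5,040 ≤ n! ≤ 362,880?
7, 8, 9

n! is strictly increasing; 7! = 5,040 and 9! = 362,880, so valid n = 7, 8, 9.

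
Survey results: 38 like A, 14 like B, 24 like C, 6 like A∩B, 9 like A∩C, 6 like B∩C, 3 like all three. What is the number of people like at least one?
|A∪B∪C| = 38+14+24-6-9-6+3 = 58.

Answer: 58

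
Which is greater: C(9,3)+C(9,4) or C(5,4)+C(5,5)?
C(9,3)+C(9,4)

First=210, Second=6.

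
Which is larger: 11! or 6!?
11!

Solution: 11!=39,916,800, 6!=720. 11! > 6!.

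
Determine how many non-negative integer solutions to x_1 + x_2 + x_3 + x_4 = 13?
560

Explanation: C(13+4-1, 4-1) = 560.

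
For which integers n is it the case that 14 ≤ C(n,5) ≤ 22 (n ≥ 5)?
C(6,5)=6; C(7,5)=21; C(8,5)=56. So valid n = 7.
Final answer: 7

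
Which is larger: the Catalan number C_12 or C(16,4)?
C_12

Reasoning: C_12 = C(24,12)/(12+1) = 2,704,156/13 = 208,012; C(16,4) = 1,820.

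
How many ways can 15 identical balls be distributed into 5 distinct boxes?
3,876

Working:
C(15+5-1, 5-1) = C(19, 4) = 3,876.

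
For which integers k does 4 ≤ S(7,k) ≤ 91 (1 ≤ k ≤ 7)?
2, 6

S(7,1)=1; S(7,2)=63; S(7,3)=301; S(7,4)=350; S(7,5)=140; S(7,6)=21; S(7,7)=1. So valid k = 2, 6.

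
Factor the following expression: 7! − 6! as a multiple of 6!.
6 × 6! = 4,320

7! − 6! = 7·6! − 6! = (7 − 1)·6! = 6 × 6! = 4,320.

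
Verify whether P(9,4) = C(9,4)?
P(9,4) = 3,024 but C(9,4) = 126; they differ by a factor of 4! = 24, so the statement does not hold.
Final answer: False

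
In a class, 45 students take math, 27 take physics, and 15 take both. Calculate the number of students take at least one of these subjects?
57

Solution: |A∪B| = |A|+|B|-|A∩B| = 45+27-15 = 57.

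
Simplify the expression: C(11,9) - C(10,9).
C(11,9) - C(10,9) = C(10,8) = 45.

Answer: 45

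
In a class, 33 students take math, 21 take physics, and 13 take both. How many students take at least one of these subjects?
41

Solution: |A∪B| = |A|+|B|-|A∩B| = 33+21-13 = 41.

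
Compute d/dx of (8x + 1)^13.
104(8x + 1)^12

Reasoning: Chain rule: 13(8x+1)^{12} × 8 = 104(8x+1)^{12}.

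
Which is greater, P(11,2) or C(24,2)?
C(24,2)

Explanation: P(11,2)=110, C(24,2)=276.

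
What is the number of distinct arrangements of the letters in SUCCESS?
420

Reasoning: Word has 7 letters (S=3, U=1, C=2, E=1). Arrangements: 7!/Π(k!) = 420.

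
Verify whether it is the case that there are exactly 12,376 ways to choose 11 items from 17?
True

Working:
C(17,11) = 12,376.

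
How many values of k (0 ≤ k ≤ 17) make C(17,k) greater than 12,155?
6

Row 17 is unimodal and symmetric about k=17/2. C(17,5)=6,188 ≤ 12,155; C(17,6)=12,376 > 12,155; by symmetry C(17,k) > 12,155 for k = 6..11. That's 11 - 6 + 1 = 6 values.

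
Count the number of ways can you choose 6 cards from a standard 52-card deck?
C(52,6) = 20,358,520.

Answer: 20,358,520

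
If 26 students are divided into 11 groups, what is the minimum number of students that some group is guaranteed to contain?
3

Solution: Pigeonhole: ⌈26/11⌉ = 3.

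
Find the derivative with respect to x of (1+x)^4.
4(1+x)^3

Working:
Using the power rule: d/dx (1+x)^4 = 4(1+x)^{3}.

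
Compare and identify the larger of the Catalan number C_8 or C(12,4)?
C_8

Explanation: C_8 = C(16,8)/(8+1) = 12,870/9 = 1,430; C(12,4) = 495.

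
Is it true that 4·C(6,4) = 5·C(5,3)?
False

Solution: Absorption identity k·C(n,k) = n·C(n-1,k-1). LHS = 4·15 = 60; RHS = 5·10 = 50.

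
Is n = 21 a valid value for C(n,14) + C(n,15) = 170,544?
Yes

Explanation: C(21,14) + C(21,15) = 116,280 + 54,264 = 170,544, which equals 170,544.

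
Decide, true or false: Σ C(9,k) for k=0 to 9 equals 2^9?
True

Explanation: Binomial theorem: Σ C(9,k) = (1+1)^9 = 2^9 = 512; RHS 2^9 = 512.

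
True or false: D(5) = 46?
Derangements of 5 elements: D(5) = (5-1)·[D(4) + D(3)] = 4·[9 + 2] = 44.
Final answer: False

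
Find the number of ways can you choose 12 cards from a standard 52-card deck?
C(52,12) = 206,379,406,870.

Answer: 206,379,406,870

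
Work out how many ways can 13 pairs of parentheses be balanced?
742,900

Solution: Using the Catalan number formula: C_n = C(2n, n) / (n+1)
C_13 = C(26, 13) / (13+1)
     = 10400600 / 14
     = 742,900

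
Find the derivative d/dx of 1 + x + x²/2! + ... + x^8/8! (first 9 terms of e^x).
1 + x + x²/2! + ... + x^7/7!

Reasoning: Differentiating term by term gives the first 8 terms of e^x.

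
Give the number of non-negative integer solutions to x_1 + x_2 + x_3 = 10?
66

Solution: C(10+3-1, 3-1) = 66.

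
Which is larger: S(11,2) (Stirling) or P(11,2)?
S(11,2)
S(11,2) = 2·S(10,2) + S(10,1) = 2·511 + 1 = 1,023; P(11,2) = 110.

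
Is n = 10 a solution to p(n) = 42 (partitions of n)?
Pentagonal recurrence p(n) = p(n−1) + p(n−2) − p(n−5) − p(n−7) + …: p(10) = p(9) + p(8) − p(5) − p(3) = 30 + 22 − 7 − 3 = 42, which equals 42.

Answer: Yes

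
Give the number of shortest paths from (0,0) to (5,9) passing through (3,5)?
840

To (3,5): C(8,3)=56. From there: C(6,2)=15. Total: 840.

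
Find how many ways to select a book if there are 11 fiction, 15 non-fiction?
26

Solution: By the addition principle: 11 + 15 = 26.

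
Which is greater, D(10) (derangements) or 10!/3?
D(10) = (10-1)·[D(9) + D(8)] = 9·[133,496 + 14,833] = 1,334,961; 10!/3 = 3,628,800/3 = 1,209,600.

Answer: D(10)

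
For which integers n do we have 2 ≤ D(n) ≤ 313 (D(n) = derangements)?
3, 4, 5, 6

Reasoning: Using D(n) = (n−1)[D(n−1) + D(n−2)] with D(1)=0, D(2)=1: D(2)=1; D(3)=2; D(4)=9; D(5)=44; D(6)=265; D(7)=1,854. So valid n = 3, 4, 5, 6.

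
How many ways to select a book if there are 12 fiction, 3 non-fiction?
15

By the addition principle: 12 + 3 = 15.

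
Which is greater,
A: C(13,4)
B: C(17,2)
A

Working:
A=C(13,4)=715, B=C(17,2)=136.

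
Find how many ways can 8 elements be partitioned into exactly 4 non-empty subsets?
1,701

This equals S(8,4), the Stirling number of the 2nd kind.
Using the Stirling recurrence: S(n,k) = k·S(n-1,k) + S(n-1,k-1)
S(8,4) = 4·S(7,4) + S(7,3)
         = 4·350 + 301
         = 1400 + 301
         = 1,701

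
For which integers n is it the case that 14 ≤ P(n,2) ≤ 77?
5, 6, 7, 8, 9

Reasoning: P(4,2)=12; P(5,2)=20; P(6,2)=30; P(7,2)=42; P(8,2)=56; P(9,2)=72; P(10,2)=90. So valid n = 5, 6, 7, 8, 9.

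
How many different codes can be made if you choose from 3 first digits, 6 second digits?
18

Solution: By the multiplication principle: 3 × 6 = 18.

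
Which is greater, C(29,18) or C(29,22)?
C(29,18)

C(29,18)=34,597,290, C(29,22)=1,560,780.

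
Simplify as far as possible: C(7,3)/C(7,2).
C(n,k+1)/C(n,k) = (n−k)/(k+1). Here (7−2)/(2+1) = 5/3 = 5/3.

Answer: 5/3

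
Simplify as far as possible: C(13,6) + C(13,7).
By Pascal's identity: C(14,7) = 3,432.
Final answer: 3,432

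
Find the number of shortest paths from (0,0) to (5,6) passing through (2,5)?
84

Solution: To (2,5): C(7,2)=21. From there: C(4,3)=4. Total: 84.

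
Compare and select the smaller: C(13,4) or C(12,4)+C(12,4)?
C(13,4)
C(13,4)=715; C(12,4)+C(12,4)=495+495=990.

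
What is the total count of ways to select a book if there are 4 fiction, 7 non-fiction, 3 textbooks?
By the addition principle: 4 + 7 + 3 = 14.
Final answer: 14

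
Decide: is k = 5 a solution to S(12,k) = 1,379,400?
Yes

Reasoning: S(12,5) = 5·S(11,5) + S(11,4) = 5·246,730 + 145,750 = 1,379,400, which equals 1,379,400.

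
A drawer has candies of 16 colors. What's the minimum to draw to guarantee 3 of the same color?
Worst case: 2 of each = 32. One more: 33.

Answer: 33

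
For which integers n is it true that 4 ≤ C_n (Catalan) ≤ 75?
3, 4, 5

C_2=2; C_3=5; C_4=14; C_5=42; C_6=132. So valid n = 3, 4, 5.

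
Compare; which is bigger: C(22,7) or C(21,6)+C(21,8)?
C(21,6)+C(21,8)
C(22,7)=170,544; C(21,6)+C(21,8)=54,264+203,490=257,754.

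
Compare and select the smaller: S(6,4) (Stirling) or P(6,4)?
S(6,4)
S(6,4) = 4·S(5,4) + S(5,3) = 4·10 + 25 = 65; P(6,4) = 360.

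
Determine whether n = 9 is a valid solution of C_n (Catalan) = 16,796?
No

Explanation: C_9 = C(18,9)/(9+1) = 48,620/10 = 4,862, which does not equal 16,796.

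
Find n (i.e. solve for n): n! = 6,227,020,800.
13

Explanation: n! is strictly increasing. 11! = 39,916,800, 12! = 479,001,600, 13! = 6,227,020,800 ✓. So n = 13.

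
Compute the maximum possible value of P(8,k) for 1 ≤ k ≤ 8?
40,320

Solution: P(8,k) increases in k, so maximum at k = 8: 8! = 40,320.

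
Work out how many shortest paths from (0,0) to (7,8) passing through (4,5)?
2,520

Solution: To (4,5): C(9,4)=126. From there: C(6,3)=20. Total: 2,520.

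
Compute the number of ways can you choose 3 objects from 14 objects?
364

Explanation: C(14,3) = 14! / (3! × (14-3)!)
         = 14! / (3! × 11!)
         = 364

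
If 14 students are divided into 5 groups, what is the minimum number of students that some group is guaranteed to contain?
3

Solution: Pigeonhole: ⌈14/5⌉ = 3.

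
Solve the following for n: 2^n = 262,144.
262,144 = 1,024 × 256 = 2^10 × 2^8 = 2^18, so n = 18.
Final answer: 18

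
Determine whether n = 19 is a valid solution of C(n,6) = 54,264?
No
C(19,6) = 19·18·17·16·15·14/6! = 19,535,040/720 = 27,132, which does not equal 54,264.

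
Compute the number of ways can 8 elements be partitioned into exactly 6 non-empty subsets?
266

Reasoning: This equals S(8,6), the Stirling number of the 2nd kind.
Using the Stirling recurrence: S(n,k) = k·S(n-1,k) + S(n-1,k-1)
S(8,6) = 6·S(7,6) + S(7,5)
         = 6·21 + 140
         = 126 + 140
         = 266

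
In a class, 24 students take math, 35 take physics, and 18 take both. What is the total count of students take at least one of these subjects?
41

Explanation: |A∪B| = |A|+|B|-|A∩B| = 24+35-18 = 41.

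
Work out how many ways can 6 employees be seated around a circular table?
Circular arrangements: (6-1)! = 120.

Answer: 120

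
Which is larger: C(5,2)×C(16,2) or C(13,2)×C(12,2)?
C(13,2)×C(12,2)

Explanation: C(5,2)×C(16,2)=1,200, C(13,2)×C(12,2)=5,148.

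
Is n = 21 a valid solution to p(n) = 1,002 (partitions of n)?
No
Pentagonal recurrence p(n) = p(n−1) + p(n−2) − p(n−5) − p(n−7) + …: p(21) = p(20) + p(19) − p(16) − p(14) + p(9) + p(6) = 627 + 490 − 231 − 135 + 30 + 11 = 792, which does not equal 1,002.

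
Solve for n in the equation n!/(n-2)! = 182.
14

Solution: n!/(n-2)! = n×(n-1), a product of 2 consecutive integers ≈ (n−0.5)^2. 182^(1/2) + 0.5 ≈ 14.0; check n = 14: 14×13 = 182 ✓. So n = 14.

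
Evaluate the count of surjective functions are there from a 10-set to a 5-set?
5,103,000

Solution: Onto functions = 5! × S(10,5)
First compute S(10,5) via recurrence:
Using the Stirling recurrence: S(n,k) = k·S(n-1,k) + S(n-1,k-1)
S(10,5) = 5·S(9,5) + S(9,4)
         = 5·6951 + 7770
         = 34755 + 7770
         = 42,525
Then: 120 × 42525 = 5,103,000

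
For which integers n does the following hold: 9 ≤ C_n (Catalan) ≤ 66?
4, 5
C_3=5; C_4=14; C_5=42; C_6=132. So valid n = 4, 5.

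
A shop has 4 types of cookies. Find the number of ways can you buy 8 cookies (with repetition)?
165

Explanation: Stars and bars: C(8+4-1, 8) = C(11, 8) = 165.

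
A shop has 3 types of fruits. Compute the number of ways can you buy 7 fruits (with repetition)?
36

Working:
Stars and bars: C(7+3-1, 7) = C(9, 7) = 36.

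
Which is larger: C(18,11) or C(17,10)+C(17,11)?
Equal

Solution: By Pascal's identity: C(18,11) = C(17,10)+C(17,11) = 31,824. Equal.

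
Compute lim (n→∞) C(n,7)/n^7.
1/5040

Working:
C(n,7) ≈ n^7/7! for large n. Limit = 1/7! = 1/5040.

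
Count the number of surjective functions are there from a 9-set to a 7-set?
2,328,480

Onto functions = 7! × S(9,7)
First compute S(9,7) via recurrence:
Using the Stirling recurrence: S(n,k) = k·S(n-1,k) + S(n-1,k-1)
S(9,7) = 7·S(8,7) + S(8,6)
         = 7·28 + 266
         = 196 + 266
         = 462
Then: 5040 × 462 = 2,328,480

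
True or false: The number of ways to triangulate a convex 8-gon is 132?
Triangulations of a convex 8-gon are counted by the Catalan number C_6: C_6 = C(12,6)/(6+1) = 924/7 = 132.
Final answer: True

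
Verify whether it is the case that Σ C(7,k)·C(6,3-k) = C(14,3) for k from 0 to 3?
False

Explanation: Vandermonde's identity gives C(13,3) = 286; RHS C(14,3) = 364.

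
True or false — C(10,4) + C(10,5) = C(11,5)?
Pascal's identity: LHS = 210 + 252 = 462; RHS = C(11,5) = 462. Both sides agree, so the statement holds.

Answer: True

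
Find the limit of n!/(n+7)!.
n!/(n+7)! = 1/[(n+1)(n+2)···(n+7)] → 0 as n → ∞.

Answer: 0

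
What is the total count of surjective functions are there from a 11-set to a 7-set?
322,494,480

Explanation: Onto functions = 7! × S(11,7)
First compute S(11,7) via recurrence:
Using the Stirling recurrence: S(n,k) = k·S(n-1,k) + S(n-1,k-1)
S(11,7) = 7·S(10,7) + S(10,6)
         = 7·5880 + 22827
         = 41160 + 22827
         = 63,987
Then: 5040 × 63987 = 322,494,480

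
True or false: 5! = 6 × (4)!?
5! = 5 × 4! = 120, but 6 × 4! = 144.

Answer: False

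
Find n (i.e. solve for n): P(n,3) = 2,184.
14

P(n,3) = n(n−1)(n−2) is increasing in n; n(n−1)(n−2) ≈ (n−1)^3 = 2,184 gives n ≈ 14.0. Check: P(12,3) = 1,320, P(13,3) = 1,716, P(14,3) = 2,184 ✓. So n = 14.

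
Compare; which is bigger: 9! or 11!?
11!
9!=362,880, 11!=39,916,800. 11! > 9!.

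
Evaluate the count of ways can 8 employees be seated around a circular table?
5,040

Working:
Circular arrangements: (8-1)! = 5,040.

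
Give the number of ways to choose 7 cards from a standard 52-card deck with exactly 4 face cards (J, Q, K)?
4,890,600
12 face cards and 40 non-face cards: C(12,4) × C(40,3) = 495 × 9,880 = 4,890,600.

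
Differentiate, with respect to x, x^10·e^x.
(10x^9 + x^10)e^x

Product rule: d/dx[x^10]·e^x + x^10·d/dx[e^x] = 10x^{9}e^x + x^10e^x.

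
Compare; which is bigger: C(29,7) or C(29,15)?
C(29,7)=1,560,780, C(29,15)=77,558,760.
Final answer: C(29,15)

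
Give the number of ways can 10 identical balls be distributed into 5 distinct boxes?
1,001

C(10+5-1, 5-1) = C(14, 4) = 1,001.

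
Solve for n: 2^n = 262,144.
18

Solution: 262,144 = 1,024 × 256 = 2^10 × 2^8 = 2^18, so n = 18.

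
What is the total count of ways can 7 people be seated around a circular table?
720

Circular arrangements: (7-1)! = 720.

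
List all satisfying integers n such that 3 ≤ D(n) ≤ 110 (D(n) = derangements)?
Using D(n) = (n−1)[D(n−1) + D(n−2)] with D(1)=0, D(2)=1: D(3)=2; D(4)=9; D(5)=44; D(6)=265. So valid n = 4, 5.
Final answer: 4, 5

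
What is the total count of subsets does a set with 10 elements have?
1,024

Solution: Each element can be included or excluded: 2^10 = 1,024.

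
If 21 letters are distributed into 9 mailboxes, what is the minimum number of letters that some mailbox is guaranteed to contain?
3

Solution: Pigeonhole: ⌈21/9⌉ = 3.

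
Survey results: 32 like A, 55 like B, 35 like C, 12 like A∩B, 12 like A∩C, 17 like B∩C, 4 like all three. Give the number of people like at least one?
85

Working:
|A∪B∪C| = 32+55+35-12-12-17+4 = 85.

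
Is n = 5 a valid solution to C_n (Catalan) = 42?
C_5 = C(10,5)/(5+1) = 252/6 = 42, which equals 42.
Final answer: Yes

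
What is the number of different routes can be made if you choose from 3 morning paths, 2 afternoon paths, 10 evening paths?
60

Explanation: By the multiplication principle: 3 × 2 × 10 = 60.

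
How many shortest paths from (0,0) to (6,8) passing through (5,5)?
1,008

To (5,5): C(10,5)=252. From there: C(4,1)=4. Total: 1,008.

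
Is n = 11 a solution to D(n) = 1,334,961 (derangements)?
No

D(11) = (11-1)·[D(10) + D(9)] = 10·[1,334,961 + 133,496] = 14,684,570, which does not equal 1,334,961.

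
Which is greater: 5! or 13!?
13!

Solution: 5!=120, 13!=6,227,020,800. 13! > 5!.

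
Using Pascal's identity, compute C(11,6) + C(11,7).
792
C(11,6) + C(11,7) = C(12,7) = 792.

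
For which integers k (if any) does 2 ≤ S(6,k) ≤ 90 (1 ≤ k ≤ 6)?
2, 3, 4, 5

S(6,1)=1; S(6,2)=31; S(6,3)=90; S(6,4)=65; S(6,5)=15; S(6,6)=1. So valid k = 2, 3, 4, 5.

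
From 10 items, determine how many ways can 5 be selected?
252

Reasoning: C(10,5) = 10! / (5! × (10-5)!)
         = 10! / (5! × 5!)
         = 252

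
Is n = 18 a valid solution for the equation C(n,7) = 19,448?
No

C(18,7) = 18·17·16·15·14·13·12/7! = 160,392,960/5,040 = 31,824, which does not equal 19,448.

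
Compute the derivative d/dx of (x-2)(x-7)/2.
d/dx[(x-2)(x-7)] = (x-7) + (x-2) = 2x - 9. Dividing by 2 gives (2x - 9)/2.

Answer: (2x - 9)/2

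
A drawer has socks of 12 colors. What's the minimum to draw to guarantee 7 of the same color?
73
Worst case: 6 of each = 72. One more: 73.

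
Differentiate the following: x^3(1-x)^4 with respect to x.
3x^2(1-x)^4 - 4x^3(1-x)^3

Product rule: 3x^{2}(1-x)^{4} + x^3·(-4)(1-x)^{3}.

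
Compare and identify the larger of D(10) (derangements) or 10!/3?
D(10) = (10-1)·[D(9) + D(8)] = 9·[133,496 + 14,833] = 1,334,961; 10!/3 = 3,628,800/3 = 1,209,600.
Final answer: D(10)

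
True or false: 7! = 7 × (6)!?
True

Reasoning: By definition n! = n × (n-1)!, so 7! = 7 × 6!.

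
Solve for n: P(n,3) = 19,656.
P(n,3) = n(n−1)(n−2) is increasing in n; n(n−1)(n−2) ≈ (n−1)^3 = 19,656 gives n ≈ 28.0. Check: P(26,3) = 15,600, P(27,3) = 17,550, P(28,3) = 19,656 ✓. So n = 28.

Answer: 28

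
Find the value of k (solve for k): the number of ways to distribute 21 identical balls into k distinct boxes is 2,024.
4

Stars and bars: the count is C(21+k−1, k−1), increasing in k. k=2: C(22,1) = 22, k=3: C(23,2) = 253, k=4: C(24,3) = 2,024 ✓. So k = 4.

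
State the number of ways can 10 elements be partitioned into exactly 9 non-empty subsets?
45

Reasoning: This equals S(10,9), the Stirling number of the 2nd kind.
Using the Stirling recurrence: S(n,k) = k·S(n-1,k) + S(n-1,k-1)
S(10,9) = 9·S(9,9) + S(9,8)
         = 9·1 + 36
         = 9 + 36
         = 45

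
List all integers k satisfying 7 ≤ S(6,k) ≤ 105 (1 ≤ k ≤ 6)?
S(6,1)=1; S(6,2)=31; S(6,3)=90; S(6,4)=65; S(6,5)=15; S(6,6)=1. So valid k = 2, 3, 4, 5.

Answer: 2, 3, 4, 5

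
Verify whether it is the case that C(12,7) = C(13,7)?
False

Reasoning: LHS = C(12,7) = 792; RHS = C(13,7) = 1,716. 792 ≠ 1,716, so the statement does not hold.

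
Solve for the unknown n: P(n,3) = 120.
6

Explanation: P(n,3) = n(n−1)(n−2) is increasing in n; n(n−1)(n−2) ≈ (n−1)^3 = 120 gives n ≈ 5.9. Check: P(4,3) = 24, P(5,3) = 60, P(6,3) = 120 ✓. So n = 6.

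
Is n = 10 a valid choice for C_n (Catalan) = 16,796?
C_10 = C(20,10)/(10+1) = 184,756/11 = 16,796, which equals 16,796.

Answer: Yes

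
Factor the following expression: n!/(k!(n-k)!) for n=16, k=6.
C(16,6) = 8,008

Explanation: This is the binomial coefficient C(16,6) = 8,008.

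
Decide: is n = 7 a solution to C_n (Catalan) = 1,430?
No

Working:
C_7 = C(14,7)/(7+1) = 3,432/8 = 429, which does not equal 1,430.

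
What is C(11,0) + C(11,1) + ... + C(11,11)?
Sum of binomial coefficients = 2^11 = 2,048.
Final answer: 2,048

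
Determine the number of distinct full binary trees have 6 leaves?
42

Using the Catalan number formula: C_n = C(2n, n) / (n+1)
C_5 = C(10, 5) / (5+1)
     = 252 / 6
     = 42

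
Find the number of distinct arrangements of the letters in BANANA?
60
Word has 6 letters (B=1, A=3, N=2). Arrangements: 6!/Π(k!) = 60.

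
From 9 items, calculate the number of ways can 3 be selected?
84

Reasoning: C(9,3) = 9! / (3! × (9-3)!)
         = 9! / (3! × 6!)
         = 84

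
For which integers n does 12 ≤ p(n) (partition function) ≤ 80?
Tabulating p(n) via p(n) = p(n−1) + p(n−2) − p(n−5) − p(n−7) + …: p(6)=11; p(7)=15; p(8)=22; p(9)=30; p(10)=42; p(11)=56; p(12)=77; p(13)=101. So valid n = 7, 8, 9, 10, 11, 12.
Final answer: 7, 8, 9, 10, 11, 12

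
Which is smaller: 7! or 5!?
7!=5,040, 5!=120. 7! > 5!.

Answer: 5!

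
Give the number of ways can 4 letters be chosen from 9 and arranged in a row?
3,024

Solution: P(9,4) = 9!/(9-4)! = 3,024.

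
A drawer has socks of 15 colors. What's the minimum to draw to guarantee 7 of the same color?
91

Working:
Worst case: 6 of each = 90. One more: 91.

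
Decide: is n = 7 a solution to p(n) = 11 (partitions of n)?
No
Pentagonal recurrence p(n) = p(n−1) + p(n−2) − p(n−5) − p(n−7) + …: p(7) = p(6) + p(5) − p(2) − p(0) = 11 + 7 − 2 − 1 = 15, which does not equal 11.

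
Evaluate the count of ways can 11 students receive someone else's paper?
14,684,570

Reasoning: Using D(n) = (n-1)[D(n-1) + D(n-2)]:
D(11) = (11-1) × [D(10) + D(9)]
      = 10 × [1334961 + 133496]
      = 10 × 1468457
      = 14,684,570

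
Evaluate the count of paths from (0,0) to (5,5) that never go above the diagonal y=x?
42

Solution: Counted by the Catalan number C_5: C_5 = C(10,5)/(5+1) = 252/6 = 42.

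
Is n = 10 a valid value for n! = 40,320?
No
10! = 10·9! = 10·362,880 = 3,628,800, which does not equal 40,320.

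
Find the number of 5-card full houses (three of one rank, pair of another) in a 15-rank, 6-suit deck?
63,000

Solution: Triple rank: 15. Triple suits: C(6,3)=20. Pair rank: 14. Pair suits: C(6,2)=15. Total: 63,000.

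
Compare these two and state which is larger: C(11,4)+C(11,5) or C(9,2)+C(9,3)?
First=792, Second=120.

Answer: C(11,4)+C(11,5)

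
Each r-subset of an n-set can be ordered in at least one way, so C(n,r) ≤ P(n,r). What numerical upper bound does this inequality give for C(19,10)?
P(19,10) = 19·18·17·16·15·14·13·12·11·10 = 335,221,286,400, so C(19,10) ≤ 335,221,286,400. (The bound is loose by a factor of 10! = 3,628,800: C(19,10) = 335,221,286,400/3,628,800 = 92,378.)

Answer: 335,221,286,400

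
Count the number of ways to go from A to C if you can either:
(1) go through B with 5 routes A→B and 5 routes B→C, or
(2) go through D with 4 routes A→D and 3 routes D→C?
37
Route via B: 5×5=25. Route via D: 4×3=12. Total: 37.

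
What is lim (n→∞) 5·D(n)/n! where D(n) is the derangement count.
5/e

Solution: D(n)/n! → 1/e, so 5·D(n)/n! → 5/e.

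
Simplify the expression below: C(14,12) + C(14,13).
By Pascal's identity: C(15,13) = 105.
Final answer: 105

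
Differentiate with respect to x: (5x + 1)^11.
55(5x + 1)^10
Chain rule: 11(5x+1)^{10} × 5 = 55(5x+1)^{10}.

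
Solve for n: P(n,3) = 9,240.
22

P(n,3) = n(n−1)(n−2) is increasing in n; n(n−1)(n−2) ≈ (n−1)^3 = 9,240 gives n ≈ 22.0. Check: P(20,3) = 6,840, P(21,3) = 7,980, P(22,3) = 9,240 ✓. So n = 22.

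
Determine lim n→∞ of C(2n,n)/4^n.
0

C(2n,n) ~ 4^n/√(πn), so C(2n,n)/4^n ~ 1/√(πn) → 0.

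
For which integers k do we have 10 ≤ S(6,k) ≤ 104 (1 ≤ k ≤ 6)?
2, 3, 4, 5

Solution: S(6,1)=1; S(6,2)=31; S(6,3)=90; S(6,4)=65; S(6,5)=15; S(6,6)=1. So valid k = 2, 3, 4, 5.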